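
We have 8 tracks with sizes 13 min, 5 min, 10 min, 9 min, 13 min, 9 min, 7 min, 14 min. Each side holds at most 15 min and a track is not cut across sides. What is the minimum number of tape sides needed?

Total = 14 + 13 + 13 + 10 + 9 + 9 + 7 + 5 = 80 min.
Lower bound: ⌈80/15⌉ = 6 tape sides.
A packing using 7 tape sides:
  side 1: 14 = 14
  side 2: 13 = 13
  side 3: 13 = 13
  side 4: 10 + 5 = 15
  side 5: 9 = 9
  side 6: 9 = 9
  side 7: 7 = 7
No arrangement into 6 tape sides stays within capacity, so 7 is optimal.

7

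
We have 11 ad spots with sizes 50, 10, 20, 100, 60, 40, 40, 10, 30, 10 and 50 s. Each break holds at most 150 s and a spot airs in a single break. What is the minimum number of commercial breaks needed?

3

Total = 100 + 60 + 50 + 50 + 40 + 40 + 30 + 20 + 10 + 10 + 10 = 420 s.
Lower bound: ⌈420/150⌉ = 3 commercial breaks.
A packing using 3 commercial breaks:
  break 1: 100 + 50 = 150
  break 2: 60 + 50 + 40 = 150
  break 3: 40 + 30 + 20 + 10 + 10 + 10 = 120
This matches the lower bound, so 3 is optimal.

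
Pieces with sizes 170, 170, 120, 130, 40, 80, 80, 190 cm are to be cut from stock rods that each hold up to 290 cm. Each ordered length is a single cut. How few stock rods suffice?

Total = 190 + 170 + 170 + 130 + 120 + 80 + 80 + 40 = 980 cm.
Lower bound: ⌈980/290⌉ = 4 stock rods.
A packing using 4 stock rods:
  stock rod 1: 190 + 80 = 270
  stock rod 2: 170 + 120 = 290
  stock rod 3: 170 + 80 + 40 = 290
  stock rod 4: 130 = 130
This matches the lower bound, so 4 is optimal.

4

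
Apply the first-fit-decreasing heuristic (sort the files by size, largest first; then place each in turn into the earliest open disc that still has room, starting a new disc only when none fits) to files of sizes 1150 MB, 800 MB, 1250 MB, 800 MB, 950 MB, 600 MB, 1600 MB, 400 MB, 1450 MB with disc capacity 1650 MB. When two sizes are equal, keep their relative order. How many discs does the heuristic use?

Sorted descending: 1600, 1450, 1250, 1150, 950, 800, 800, 600, 400.
  1600 → disc 1 (new)  [load 1600/1650]
  1450 → disc 2 (new)  [load 1450/1650]
  1250 → disc 3 (new)  [load 1250/1650]
  1150 → disc 4 (new)  [load 1150/1650]
  950 → disc 5 (new)  [load 950/1650]
  800 → disc 6 (new)  [load 800/1650]
  800 → disc 6  [load 1600/1650]
  600 → disc 5  [load 1550/1650]
  400 → disc 3  [load 1650/1650]
6 discs opened.

6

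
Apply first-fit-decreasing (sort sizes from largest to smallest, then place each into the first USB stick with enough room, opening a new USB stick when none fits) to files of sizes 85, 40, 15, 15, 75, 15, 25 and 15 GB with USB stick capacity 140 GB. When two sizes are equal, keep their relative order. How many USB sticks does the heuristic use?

3

Sorted descending: 85, 75, 40, 25, 15, 15, 15, 15.
  85 → USB stick 1 (new)  [load 85/140]
  75 → USB stick 2 (new)  [load 75/140]
  40 → USB stick 1  [load 125/140]
  25 → USB stick 2  [load 100/140]
  15 → USB stick 1  [load 140/140]
  15 → USB stick 2  [load 115/140]
  15 → USB stick 2  [load 130/140]
  15 → USB stick 3 (new)  [load 15/140]
3 USB sticks opened.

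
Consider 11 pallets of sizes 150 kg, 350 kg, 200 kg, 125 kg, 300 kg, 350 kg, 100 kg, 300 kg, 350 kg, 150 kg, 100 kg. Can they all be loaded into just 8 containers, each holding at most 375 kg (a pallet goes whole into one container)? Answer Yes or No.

A valid assignment using 8 containers:
  container 1: 350 = 350
  container 2: 350 = 350
  container 3: 350 = 350
  container 4: 300 = 300
  container 5: 300 = 300
  container 6: 200 + 150 = 350
  container 7: 150 + 125 + 100 = 375
  container 8: 100 = 100
Every load is within 375 kg, so 8 containers suffice.

Yes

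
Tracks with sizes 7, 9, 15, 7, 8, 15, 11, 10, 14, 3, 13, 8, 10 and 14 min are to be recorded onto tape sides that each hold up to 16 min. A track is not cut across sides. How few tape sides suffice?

Total = 15 + 15 + 14 + 14 + 13 + 11 + 10 + 10 + 9 + 8 + 8 + 7 + 7 + 3 = 144 min.
Lower bound: ⌈144/16⌉ = 9 tape sides.
A packing using 11 tape sides:
  side 1: 15 = 15
  side 2: 15 = 15
  side 3: 14 = 14
  side 4: 14 = 14
  side 5: 13 + 3 = 16
  side 6: 11 = 11
  side 7: 10 = 10
  side 8: 10 = 10
  side 9: 9 + 7 = 16
  side 10: 8 + 8 = 16
  side 11: 7 = 7
No arrangement into 10 tape sides stays within capacity, so 11 is optimal.

11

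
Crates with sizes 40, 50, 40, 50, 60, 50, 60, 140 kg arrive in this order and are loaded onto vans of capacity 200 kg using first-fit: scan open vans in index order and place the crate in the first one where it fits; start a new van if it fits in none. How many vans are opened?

3

  40 → van 1 (new)  [load 40/200]
  50 → van 1  [load 90/200]
  40 → van 1  [load 130/200]
  50 → van 1  [load 180/200]
  60 → van 2 (new)  [load 60/200]
  50 → van 2  [load 110/200]
  60 → van 2  [load 170/200]
  140 → van 3 (new)  [load 140/200]
3 vans opened.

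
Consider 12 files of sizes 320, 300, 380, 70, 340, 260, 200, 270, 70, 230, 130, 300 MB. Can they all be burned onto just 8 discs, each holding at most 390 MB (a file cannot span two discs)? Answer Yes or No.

No

Total = 2870 MB; ⌈2870/390⌉ = 8.
9 files each exceed half the capacity and cannot share a disc, forcing at least 9 discs.
At least 9 discs are required, but only 8 are allowed.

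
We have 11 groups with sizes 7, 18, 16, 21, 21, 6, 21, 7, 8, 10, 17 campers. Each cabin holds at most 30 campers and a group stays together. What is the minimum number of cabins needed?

Total = 21 + 21 + 21 + 18 + 17 + 16 + 10 + 8 + 7 + 7 + 6 = 152 campers.
Lower bound: ⌈152/30⌉ = 6 cabins.
A packing using 6 cabins:
  cabin 1: 21 + 8 = 29
  cabin 2: 21 + 7 = 28
  cabin 3: 21 + 7 = 28
  cabin 4: 18 + 10 = 28
  cabin 5: 17 + 6 = 23
  cabin 6: 16 = 16
This matches the lower bound, so 6 is optimal.

6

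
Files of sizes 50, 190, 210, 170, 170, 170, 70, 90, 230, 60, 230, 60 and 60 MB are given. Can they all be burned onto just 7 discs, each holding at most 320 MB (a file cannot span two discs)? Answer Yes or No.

Yes

A valid assignment using 7 discs:
  disc 1: 230 + 90 = 320
  disc 2: 230 + 70 = 300
  disc 3: 210 + 60 + 50 = 320
  disc 4: 190 + 60 + 60 = 310
  disc 5: 170 = 170
  disc 6: 170 = 170
  disc 7: 170 = 170
Every load is within 320 MB, so 7 discs suffice.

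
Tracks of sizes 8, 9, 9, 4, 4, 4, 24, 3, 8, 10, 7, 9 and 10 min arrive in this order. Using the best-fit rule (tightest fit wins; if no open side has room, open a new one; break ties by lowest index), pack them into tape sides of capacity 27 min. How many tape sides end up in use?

  8 → side 1 (new)  [load 8/27]
  9 → side 1  [load 17/27]
  9 → side 1  [load 26/27]
  4 → side 2 (new)  [load 4/27]
  4 → side 2  [load 8/27]
  4 → side 2  [load 12/27]
  24 → side 3 (new)  [load 24/27]
  3 → side 3  [load 27/27]
  8 → side 2  [load 20/27]
  10 → side 4 (new)  [load 10/27]
  7 → side 2  [load 27/27]
  9 → side 4  [load 19/27]
  10 → side 5 (new)  [load 10/27]
5 tape sides opened.

5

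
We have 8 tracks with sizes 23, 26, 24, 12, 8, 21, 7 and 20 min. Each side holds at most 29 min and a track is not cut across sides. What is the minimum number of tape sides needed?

6

Total = 26 + 24 + 23 + 21 + 20 + 12 + 8 + 7 = 141 min.
Lower bound: ⌈141/29⌉ = 5 tape sides.
A packing using 6 tape sides:
  side 1: 26 = 26
  side 2: 24 = 24
  side 3: 23 = 23
  side 4: 21 + 8 = 29
  side 5: 20 + 7 = 27
  side 6: 12 = 12
No arrangement into 5 tape sides stays within capacity, so 6 is optimal.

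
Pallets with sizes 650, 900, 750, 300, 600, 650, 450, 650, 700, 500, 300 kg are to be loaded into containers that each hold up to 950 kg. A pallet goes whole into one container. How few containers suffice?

8

Total = 900 + 750 + 700 + 650 + 650 + 650 + 600 + 500 + 450 + 300 + 300 = 6450 kg.
Lower bound: ⌈6450/950⌉ = 7 containers.
Also, 8 pallets each exceed 475 kg, and no two of those can share a container, so at least 8 containers are needed.
A packing using 8 containers:
  container 1: 900 = 900
  container 2: 750 = 750
  container 3: 700 = 700
  container 4: 650 + 300 = 950
  container 5: 650 + 300 = 950
  container 6: 650 = 650
  container 7: 600 = 600
  container 8: 500 + 450 = 950
This matches the lower bound, so 8 is optimal.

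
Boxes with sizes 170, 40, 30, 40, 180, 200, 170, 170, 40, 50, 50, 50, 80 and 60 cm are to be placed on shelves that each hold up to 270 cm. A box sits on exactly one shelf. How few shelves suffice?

Total = 200 + 180 + 170 + 170 + 170 + 80 + 60 + 50 + 50 + 50 + 40 + 40 + 40 + 30 = 1330 cm.
Lower bound: ⌈1330/270⌉ = 5 shelves.
A packing using 5 shelves:
  shelf 1: 200 + 40 + 30 = 270
  shelf 2: 180 + 80 = 260
  shelf 3: 170 + 60 + 40 = 270
  shelf 4: 170 + 50 + 50 = 270
  shelf 5: 170 + 50 + 40 = 260
This matches the lower bound, so 5 is optimal.

5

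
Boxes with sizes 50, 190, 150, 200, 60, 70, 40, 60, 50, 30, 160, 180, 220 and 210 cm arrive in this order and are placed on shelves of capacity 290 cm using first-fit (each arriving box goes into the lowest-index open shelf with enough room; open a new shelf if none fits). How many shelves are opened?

7

  50 → shelf 1 (new)  [load 50/290]
  190 → shelf 1  [load 240/290]
  150 → shelf 2 (new)  [load 150/290]
  200 → shelf 3 (new)  [load 200/290]
  60 → shelf 2  [load 210/290]
  70 → shelf 2  [load 280/290]
  40 → shelf 1  [load 280/290]
  60 → shelf 3  [load 260/290]
  50 → shelf 4 (new)  [load 50/290]
  30 → shelf 3  [load 290/290]
  160 → shelf 4  [load 210/290]
  180 → shelf 5 (new)  [load 180/290]
  220 → shelf 6 (new)  [load 220/290]
  210 → shelf 7 (new)  [load 210/290]
7 shelves opened.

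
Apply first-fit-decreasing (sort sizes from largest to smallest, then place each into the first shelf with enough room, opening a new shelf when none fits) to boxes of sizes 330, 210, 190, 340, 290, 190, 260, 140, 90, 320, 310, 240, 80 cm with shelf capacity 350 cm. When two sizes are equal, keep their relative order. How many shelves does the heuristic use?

Sorted descending: 340, 330, 320, 310, 290, 260, 240, 210, 190, 190, 140, 90, 80.
  340 → shelf 1 (new)  [load 340/350]
  330 → shelf 2 (new)  [load 330/350]
  320 → shelf 3 (new)  [load 320/350]
  310 → shelf 4 (new)  [load 310/350]
  290 → shelf 5 (new)  [load 290/350]
  260 → shelf 6 (new)  [load 260/350]
  240 → shelf 7 (new)  [load 240/350]
  210 → shelf 8 (new)  [load 210/350]
  190 → shelf 9 (new)  [load 190/350]
  190 → shelf 10 (new)  [load 190/350]
  140 → shelf 8  [load 350/350]
  90 → shelf 6  [load 350/350]
  80 → shelf 7  [load 320/350]
10 shelves opened.

10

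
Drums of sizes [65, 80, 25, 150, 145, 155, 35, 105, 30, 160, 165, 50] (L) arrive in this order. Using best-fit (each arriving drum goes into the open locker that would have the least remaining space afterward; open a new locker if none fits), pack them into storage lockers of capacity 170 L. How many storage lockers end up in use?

  65 → locker 1 (new)  [load 65/170]
  80 → locker 1  [load 145/170]
  25 → locker 1  [load 170/170]
  150 → locker 2 (new)  [load 150/170]
  145 → locker 3 (new)  [load 145/170]
  155 → locker 4 (new)  [load 155/170]
  35 → locker 5 (new)  [load 35/170]
  105 → locker 5  [load 140/170]
  30 → locker 5  [load 170/170]
  160 → locker 6 (new)  [load 160/170]
  165 → locker 7 (new)  [load 165/170]
  50 → locker 8 (new)  [load 50/170]
8 storage lockers opened.

8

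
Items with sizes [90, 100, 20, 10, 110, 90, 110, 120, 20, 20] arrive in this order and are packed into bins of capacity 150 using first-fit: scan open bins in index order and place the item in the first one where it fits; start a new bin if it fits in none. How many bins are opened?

  90 → bin 1 (new)  [load 90/150]
  100 → bin 2 (new)  [load 100/150]
  20 → bin 1  [load 110/150]
  10 → bin 1  [load 120/150]
  110 → bin 3 (new)  [load 110/150]
  90 → bin 4 (new)  [load 90/150]
  110 → bin 5 (new)  [load 110/150]
  120 → bin 6 (new)  [load 120/150]
  20 → bin 1  [load 140/150]
  20 → bin 2  [load 120/150]
6 bins opened.

6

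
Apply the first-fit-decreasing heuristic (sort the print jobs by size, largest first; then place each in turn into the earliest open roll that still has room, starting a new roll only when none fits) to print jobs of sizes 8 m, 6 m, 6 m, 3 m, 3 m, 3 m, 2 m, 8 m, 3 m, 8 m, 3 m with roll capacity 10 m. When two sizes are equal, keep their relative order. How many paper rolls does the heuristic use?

6

Sorted descending: 8, 8, 8, 6, 6, 3, 3, 3, 3, 3, 2.
  8 → roll 1 (new)  [load 8/10]
  8 → roll 2 (new)  [load 8/10]
  8 → roll 3 (new)  [load 8/10]
  6 → roll 4 (new)  [load 6/10]
  6 → roll 5 (new)  [load 6/10]
  3 → roll 4  [load 9/10]
  3 → roll 5  [load 9/10]
  3 → roll 6 (new)  [load 3/10]
  3 → roll 6  [load 6/10]
  3 → roll 6  [load 9/10]
  2 → roll 1  [load 10/10]
6 paper rolls opened.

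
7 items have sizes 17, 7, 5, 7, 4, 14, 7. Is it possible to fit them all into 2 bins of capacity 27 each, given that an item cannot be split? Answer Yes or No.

Total = 61; ⌈61/27⌉ = 3.
At least 3 bins are required, but only 2 are allowed.

No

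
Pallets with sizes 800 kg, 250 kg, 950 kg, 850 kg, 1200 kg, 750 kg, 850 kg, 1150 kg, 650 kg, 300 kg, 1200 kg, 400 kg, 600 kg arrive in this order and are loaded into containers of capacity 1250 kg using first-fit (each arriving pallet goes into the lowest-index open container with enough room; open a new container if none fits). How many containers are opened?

  800 → container 1 (new)  [load 800/1250]
  250 → container 1  [load 1050/1250]
  950 → container 2 (new)  [load 950/1250]
  850 → container 3 (new)  [load 850/1250]
  1200 → container 4 (new)  [load 1200/1250]
  750 → container 5 (new)  [load 750/1250]
  850 → container 6 (new)  [load 850/1250]
  1150 → container 7 (new)  [load 1150/1250]
  650 → container 8 (new)  [load 650/1250]
  300 → container 2  [load 1250/1250]
  1200 → container 9 (new)  [load 1200/1250]
  400 → container 3  [load 1250/1250]
  600 → container 8  [load 1250/1250]
9 containers opened.

9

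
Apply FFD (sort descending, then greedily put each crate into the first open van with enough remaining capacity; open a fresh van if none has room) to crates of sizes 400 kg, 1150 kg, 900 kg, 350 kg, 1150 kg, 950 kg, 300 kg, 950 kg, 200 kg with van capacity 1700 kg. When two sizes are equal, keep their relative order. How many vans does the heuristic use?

5

Sorted descending: 1150, 1150, 950, 950, 900, 400, 350, 300, 200.
  1150 → van 1 (new)  [load 1150/1700]
  1150 → van 2 (new)  [load 1150/1700]
  950 → van 3 (new)  [load 950/1700]
  950 → van 4 (new)  [load 950/1700]
  900 → van 5 (new)  [load 900/1700]
  400 → van 1  [load 1550/1700]
  350 → van 2  [load 1500/1700]
  300 → van 3  [load 1250/1700]
  200 → van 2  [load 1700/1700]
5 vans opened.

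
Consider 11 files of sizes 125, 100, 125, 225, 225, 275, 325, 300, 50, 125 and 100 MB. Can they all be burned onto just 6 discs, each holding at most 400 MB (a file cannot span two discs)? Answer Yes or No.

Yes

A valid assignment using 6 discs:
  disc 1: 325 + 50 = 375
  disc 2: 300 + 100 = 400
  disc 3: 275 + 125 = 400
  disc 4: 225 + 125 = 350
  disc 5: 225 + 125 = 350
  disc 6: 100 = 100
Every load is within 400 MB, so 6 discs suffice.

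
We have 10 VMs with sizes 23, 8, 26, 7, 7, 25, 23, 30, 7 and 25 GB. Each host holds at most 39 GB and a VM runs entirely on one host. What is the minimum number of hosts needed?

6

Total = 30 + 26 + 25 + 25 + 23 + 23 + 8 + 7 + 7 + 7 = 181 GB.
Lower bound: ⌈181/39⌉ = 5 hosts.
Also, 6 VMs each exceed 39/2 GB, and no two of those can share a host, so at least 6 hosts are needed.
A packing using 6 hosts:
  host 1: 30 + 8 = 38
  host 2: 26 + 7 = 33
  host 3: 25 + 7 + 7 = 39
  host 4: 25 = 25
  host 5: 23 = 23
  host 6: 23 = 23
This matches the lower bound, so 6 is optimal.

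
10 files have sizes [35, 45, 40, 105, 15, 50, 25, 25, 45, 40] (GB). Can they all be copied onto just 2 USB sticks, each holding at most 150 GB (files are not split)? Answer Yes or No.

Total = 425 GB; ⌈425/150⌉ = 3.
At least 3 USB sticks are required, but only 2 are allowed.

No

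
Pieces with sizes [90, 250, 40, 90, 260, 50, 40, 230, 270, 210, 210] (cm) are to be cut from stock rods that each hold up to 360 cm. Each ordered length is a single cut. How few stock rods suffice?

6

Total = 270 + 260 + 250 + 230 + 210 + 210 + 90 + 90 + 50 + 40 + 40 = 1740 cm.
Lower bound: ⌈1740/360⌉ = 5 stock rods.
Also, 6 pieces each exceed 180 cm, and no two of those can share a stock rod, so at least 6 stock rods are needed.
A packing using 6 stock rods:
  stock rod 1: 270 + 90 = 360
  stock rod 2: 260 + 90 = 350
  stock rod 3: 250 + 50 + 40 = 340
  stock rod 4: 230 + 40 = 270
  stock rod 5: 210 = 210
  stock rod 6: 210 = 210
This matches the lower bound, so 6 is optimal.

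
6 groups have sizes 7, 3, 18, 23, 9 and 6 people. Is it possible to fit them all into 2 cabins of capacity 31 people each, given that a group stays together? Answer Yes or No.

No

Total = 66 people; ⌈66/31⌉ = 3.
At least 3 cabins are required, but only 2 are allowed.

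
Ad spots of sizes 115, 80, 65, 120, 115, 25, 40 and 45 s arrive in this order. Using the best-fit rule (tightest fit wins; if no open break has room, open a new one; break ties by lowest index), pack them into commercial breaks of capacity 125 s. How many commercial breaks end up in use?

  115 → break 1 (new)  [load 115/125]
  80 → break 2 (new)  [load 80/125]
  65 → break 3 (new)  [load 65/125]
  120 → break 4 (new)  [load 120/125]
  115 → break 5 (new)  [load 115/125]
  25 → break 2  [load 105/125]
  40 → break 3  [load 105/125]
  45 → break 6 (new)  [load 45/125]
6 commercial breaks opened.

6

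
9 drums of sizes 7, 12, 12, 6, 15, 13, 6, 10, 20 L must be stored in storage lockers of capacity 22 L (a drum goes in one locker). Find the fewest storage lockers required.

5

Total = 20 + 15 + 13 + 12 + 12 + 10 + 7 + 6 + 6 = 101 L.
Lower bound: ⌈101/22⌉ = 5 storage lockers.
A packing using 5 storage lockers:
  locker 1: 20 = 20
  locker 2: 15 + 7 = 22
  locker 3: 13 + 6 = 19
  locker 4: 12 + 10 = 22
  locker 5: 12 + 6 = 18
This matches the lower bound, so 5 is optimal.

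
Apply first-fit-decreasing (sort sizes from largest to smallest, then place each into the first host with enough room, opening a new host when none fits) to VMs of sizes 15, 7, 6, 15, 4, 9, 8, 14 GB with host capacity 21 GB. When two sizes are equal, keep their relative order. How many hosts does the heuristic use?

Sorted descending: 15, 15, 14, 9, 8, 7, 6, 4.
  15 → host 1 (new)  [load 15/21]
  15 → host 2 (new)  [load 15/21]
  14 → host 3 (new)  [load 14/21]
  9 → host 4 (new)  [load 9/21]
  8 → host 4  [load 17/21]
  7 → host 3  [load 21/21]
  6 → host 1  [load 21/21]
  4 → host 2  [load 19/21]
4 hosts opened.

4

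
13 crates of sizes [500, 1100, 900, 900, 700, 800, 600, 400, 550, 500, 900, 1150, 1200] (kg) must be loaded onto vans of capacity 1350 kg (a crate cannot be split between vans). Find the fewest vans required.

9

Total = 1200 + 1150 + 1100 + 900 + 900 + 900 + 800 + 700 + 600 + 550 + 500 + 500 + 400 = 10200 kg.
Lower bound: ⌈10200/1350⌉ = 8 vans.
A packing using 9 vans:
  van 1: 1200 = 1200
  van 2: 1150 = 1150
  van 3: 1100 = 1100
  van 4: 900 + 400 = 1300
  van 5: 900 = 900
  van 6: 900 = 900
  van 7: 800 + 550 = 1350
  van 8: 700 + 600 = 1300
  van 9: 500 + 500 = 1000
No arrangement into 8 vans stays within capacity, so 9 is optimal.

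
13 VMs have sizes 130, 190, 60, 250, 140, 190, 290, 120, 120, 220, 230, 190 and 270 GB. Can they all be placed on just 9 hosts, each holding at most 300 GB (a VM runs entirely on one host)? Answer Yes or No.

No

Total = 2400 GB; ⌈2400/300⌉ = 8.
The bound of 8 does not rule out 9, but exhaustive search shows no assignment into 9 hosts of capacity 300 GB exists — the minimum is 10.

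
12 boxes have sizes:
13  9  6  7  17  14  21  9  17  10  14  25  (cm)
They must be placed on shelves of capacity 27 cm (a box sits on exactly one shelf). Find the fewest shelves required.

7

Total = 25 + 21 + 17 + 17 + 14 + 14 + 13 + 10 + 9 + 9 + 7 + 6 = 162 cm.
Lower bound: ⌈162/27⌉ = 6 shelves.
A packing using 7 shelves:
  shelf 1: 25 = 25
  shelf 2: 21 + 6 = 27
  shelf 3: 17 + 10 = 27
  shelf 4: 17 + 9 = 26
  shelf 5: 14 + 13 = 27
  shelf 6: 14 + 9 = 23
  shelf 7: 7 = 7
No arrangement into 6 shelves stays within capacity, so 7 is optimal.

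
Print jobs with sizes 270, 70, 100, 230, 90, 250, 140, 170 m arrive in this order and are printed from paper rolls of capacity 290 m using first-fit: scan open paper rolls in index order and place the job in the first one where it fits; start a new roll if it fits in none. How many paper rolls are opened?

6

  270 → roll 1 (new)  [load 270/290]
  70 → roll 2 (new)  [load 70/290]
  100 → roll 2  [load 170/290]
  230 → roll 3 (new)  [load 230/290]
  90 → roll 2  [load 260/290]
  250 → roll 4 (new)  [load 250/290]
  140 → roll 5 (new)  [load 140/290]
  170 → roll 6 (new)  [load 170/290]
6 paper rolls opened.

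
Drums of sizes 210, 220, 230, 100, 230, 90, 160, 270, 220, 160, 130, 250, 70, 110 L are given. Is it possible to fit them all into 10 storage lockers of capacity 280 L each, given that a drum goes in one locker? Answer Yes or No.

Yes

A valid assignment using 10 storage lockers:
  locker 1: 270 = 270
  locker 2: 250 = 250
  locker 3: 230 = 230
  locker 4: 230 = 230
  locker 5: 220 = 220
  locker 6: 220 = 220
  locker 7: 210 + 70 = 280
  locker 8: 160 + 110 = 270
  locker 9: 160 + 100 = 260
  locker 10: 130 + 90 = 220
Every load is within 280 L, so 10 storage lockers suffice.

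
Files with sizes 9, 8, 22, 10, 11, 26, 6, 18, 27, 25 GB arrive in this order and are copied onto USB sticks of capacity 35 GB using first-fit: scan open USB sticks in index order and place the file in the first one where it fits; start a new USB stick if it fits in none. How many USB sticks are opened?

  9 → USB stick 1 (new)  [load 9/35]
  8 → USB stick 1  [load 17/35]
  22 → USB stick 2 (new)  [load 22/35]
  10 → USB stick 1  [load 27/35]
  11 → USB stick 2  [load 33/35]
  26 → USB stick 3 (new)  [load 26/35]
  6 → USB stick 1  [load 33/35]
  18 → USB stick 4 (new)  [load 18/35]
  27 → USB stick 5 (new)  [load 27/35]
  25 → USB stick 6 (new)  [load 25/35]
6 USB sticks opened.

6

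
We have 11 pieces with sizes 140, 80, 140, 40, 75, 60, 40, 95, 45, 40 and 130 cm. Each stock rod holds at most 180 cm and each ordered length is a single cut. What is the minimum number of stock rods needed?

5

Total = 140 + 140 + 130 + 95 + 80 + 75 + 60 + 45 + 40 + 40 + 40 = 885 cm.
Lower bound: ⌈885/180⌉ = 5 stock rods.
A packing using 5 stock rods:
  stock rod 1: 140 + 40 = 180
  stock rod 2: 140 + 40 = 180
  stock rod 3: 130 + 45 = 175
  stock rod 4: 95 + 80 = 175
  stock rod 5: 75 + 60 + 40 = 175
This matches the lower bound, so 5 is optimal.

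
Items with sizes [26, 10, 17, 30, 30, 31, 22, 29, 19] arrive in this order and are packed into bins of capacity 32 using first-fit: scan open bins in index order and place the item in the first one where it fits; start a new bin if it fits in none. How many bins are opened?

  26 → bin 1 (new)  [load 26/32]
  10 → bin 2 (new)  [load 10/32]
  17 → bin 2  [load 27/32]
  30 → bin 3 (new)  [load 30/32]
  30 → bin 4 (new)  [load 30/32]
  31 → bin 5 (new)  [load 31/32]
  22 → bin 6 (new)  [load 22/32]
  29 → bin 7 (new)  [load 29/32]
  19 → bin 8 (new)  [load 19/32]
8 bins opened.

8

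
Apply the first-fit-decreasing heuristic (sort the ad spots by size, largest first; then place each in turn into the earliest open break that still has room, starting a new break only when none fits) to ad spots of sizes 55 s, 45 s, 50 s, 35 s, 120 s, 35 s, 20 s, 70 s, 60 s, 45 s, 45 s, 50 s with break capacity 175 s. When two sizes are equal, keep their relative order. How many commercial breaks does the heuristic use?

Sorted descending: 120, 70, 60, 55, 50, 50, 45, 45, 45, 35, 35, 20.
  120 → break 1 (new)  [load 120/175]
  70 → break 2 (new)  [load 70/175]
  60 → break 2  [load 130/175]
  55 → break 1  [load 175/175]
  50 → break 3 (new)  [load 50/175]
  50 → break 3  [load 100/175]
  45 → break 2  [load 175/175]
  45 → break 3  [load 145/175]
  45 → break 4 (new)  [load 45/175]
  35 → break 4  [load 80/175]
  35 → break 4  [load 115/175]
  20 → break 3  [load 165/175]
4 commercial breaks opened.

4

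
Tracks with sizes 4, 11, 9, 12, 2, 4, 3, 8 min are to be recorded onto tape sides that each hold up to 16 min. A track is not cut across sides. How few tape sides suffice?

Total = 12 + 11 + 9 + 8 + 4 + 4 + 3 + 2 = 53 min.
Lower bound: ⌈53/16⌉ = 4 tape sides.
A packing using 4 tape sides:
  side 1: 12 + 4 = 16
  side 2: 11 + 4 = 15
  side 3: 9 + 3 + 2 = 14
  side 4: 8 = 8
This matches the lower bound, so 4 is optimal.

4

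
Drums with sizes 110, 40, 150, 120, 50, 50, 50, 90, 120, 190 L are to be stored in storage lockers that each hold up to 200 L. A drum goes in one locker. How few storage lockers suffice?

6

Total = 190 + 150 + 120 + 120 + 110 + 90 + 50 + 50 + 50 + 40 = 970 L.
Lower bound: ⌈970/200⌉ = 5 storage lockers.
A packing using 6 storage lockers:
  locker 1: 190 = 190
  locker 2: 150 + 50 = 200
  locker 3: 120 + 50 = 170
  locker 4: 120 + 50 = 170
  locker 5: 110 + 90 = 200
  locker 6: 40 = 40
No arrangement into 5 storage lockers stays within capacity, so 6 is optimal.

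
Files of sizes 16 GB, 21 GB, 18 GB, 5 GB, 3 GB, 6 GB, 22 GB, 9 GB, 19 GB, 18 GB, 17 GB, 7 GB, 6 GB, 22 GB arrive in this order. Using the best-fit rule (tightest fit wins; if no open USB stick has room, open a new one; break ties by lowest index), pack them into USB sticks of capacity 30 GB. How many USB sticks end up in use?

  16 → USB stick 1 (new)  [load 16/30]
  21 → USB stick 2 (new)  [load 21/30]
  18 → USB stick 3 (new)  [load 18/30]
  5 → USB stick 2  [load 26/30]
  3 → USB stick 2  [load 29/30]
  6 → USB stick 3  [load 24/30]
  22 → USB stick 4 (new)  [load 22/30]
  9 → USB stick 1  [load 25/30]
  19 → USB stick 5 (new)  [load 19/30]
  18 → USB stick 6 (new)  [load 18/30]
  17 → USB stick 7 (new)  [load 17/30]
  7 → USB stick 4  [load 29/30]
  6 → USB stick 3  [load 30/30]
  22 → USB stick 8 (new)  [load 22/30]
8 USB sticks opened.

8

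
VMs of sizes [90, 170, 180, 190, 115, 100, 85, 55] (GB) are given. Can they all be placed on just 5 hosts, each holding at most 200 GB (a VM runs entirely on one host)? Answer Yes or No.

Total = 985 GB; ⌈985/200⌉ = 5.
The bound of 5 does not rule out 5, but exhaustive search shows no assignment into 5 hosts of capacity 200 GB exists — the minimum is 6.

No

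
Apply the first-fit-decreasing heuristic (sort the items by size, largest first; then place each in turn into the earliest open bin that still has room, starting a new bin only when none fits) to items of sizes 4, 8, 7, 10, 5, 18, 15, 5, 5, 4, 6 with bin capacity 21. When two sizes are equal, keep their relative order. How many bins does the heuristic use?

5

Sorted descending: 18, 15, 10, 8, 7, 6, 5, 5, 5, 4, 4.
  18 → bin 1 (new)  [load 18/21]
  15 → bin 2 (new)  [load 15/21]
  10 → bin 3 (new)  [load 10/21]
  8 → bin 3  [load 18/21]
  7 → bin 4 (new)  [load 7/21]
  6 → bin 2  [load 21/21]
  5 → bin 4  [load 12/21]
  5 → bin 4  [load 17/21]
  5 → bin 5 (new)  [load 5/21]
  4 → bin 4  [load 21/21]
  4 → bin 5  [load 9/21]
5 bins opened.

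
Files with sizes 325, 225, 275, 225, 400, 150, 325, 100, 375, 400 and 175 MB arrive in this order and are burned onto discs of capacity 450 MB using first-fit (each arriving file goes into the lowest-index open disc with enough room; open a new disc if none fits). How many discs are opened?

  325 → disc 1 (new)  [load 325/450]
  225 → disc 2 (new)  [load 225/450]
  275 → disc 3 (new)  [load 275/450]
  225 → disc 2  [load 450/450]
  400 → disc 4 (new)  [load 400/450]
  150 → disc 3  [load 425/450]
  325 → disc 5 (new)  [load 325/450]
  100 → disc 1  [load 425/450]
  375 → disc 6 (new)  [load 375/450]
  400 → disc 7 (new)  [load 400/450]
  175 → disc 8 (new)  [load 175/450]
8 discs opened.

8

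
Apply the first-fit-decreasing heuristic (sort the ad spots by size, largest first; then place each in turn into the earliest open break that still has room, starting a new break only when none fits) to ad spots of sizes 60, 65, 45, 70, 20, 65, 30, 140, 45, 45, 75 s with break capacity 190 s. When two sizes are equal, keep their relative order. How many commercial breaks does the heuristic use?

Sorted descending: 140, 75, 70, 65, 65, 60, 45, 45, 45, 30, 20.
  140 → break 1 (new)  [load 140/190]
  75 → break 2 (new)  [load 75/190]
  70 → break 2  [load 145/190]
  65 → break 3 (new)  [load 65/190]
  65 → break 3  [load 130/190]
  60 → break 3  [load 190/190]
  45 → break 1  [load 185/190]
  45 → break 2  [load 190/190]
  45 → break 4 (new)  [load 45/190]
  30 → break 4  [load 75/190]
  20 → break 4  [load 95/190]
4 commercial breaks opened.

4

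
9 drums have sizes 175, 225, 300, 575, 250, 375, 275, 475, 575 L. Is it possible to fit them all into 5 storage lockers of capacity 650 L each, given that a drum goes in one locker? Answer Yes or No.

Total = 3225 L; ⌈3225/650⌉ = 5.
The bound of 5 does not rule out 5, but exhaustive search shows no assignment into 5 storage lockers of capacity 650 L exists — the minimum is 6.

No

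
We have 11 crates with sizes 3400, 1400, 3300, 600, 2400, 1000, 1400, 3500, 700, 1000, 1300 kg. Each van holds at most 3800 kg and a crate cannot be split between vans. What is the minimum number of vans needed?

Total = 3500 + 3400 + 3300 + 2400 + 1400 + 1400 + 1300 + 1000 + 1000 + 700 + 600 = 20000 kg.
Lower bound: ⌈20000/3800⌉ = 6 vans.
A packing using 6 vans:
  van 1: 3500 = 3500
  van 2: 3400 = 3400
  van 3: 3300 = 3300
  van 4: 2400 + 1400 = 3800
  van 5: 1400 + 1300 + 1000 = 3700
  van 6: 1000 + 700 + 600 = 2300
This matches the lower bound, so 6 is optimal.

6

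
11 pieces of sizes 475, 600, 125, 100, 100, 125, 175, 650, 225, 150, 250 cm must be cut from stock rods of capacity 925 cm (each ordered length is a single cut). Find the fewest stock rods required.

Total = 650 + 600 + 475 + 250 + 225 + 175 + 150 + 125 + 125 + 100 + 100 = 2975 cm.
Lower bound: ⌈2975/925⌉ = 4 stock rods.
A packing using 4 stock rods:
  stock rod 1: 650 + 250 = 900
  stock rod 2: 600 + 225 + 100 = 925
  stock rod 3: 475 + 175 + 150 + 125 = 925
  stock rod 4: 125 + 100 = 225
This matches the lower bound, so 4 is optimal.

4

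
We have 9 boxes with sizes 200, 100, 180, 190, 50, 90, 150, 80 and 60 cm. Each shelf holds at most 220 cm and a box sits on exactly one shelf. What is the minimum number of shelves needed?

Total = 200 + 190 + 180 + 150 + 100 + 90 + 80 + 60 + 50 = 1100 cm.
Lower bound: ⌈1100/220⌉ = 5 shelves.
A packing using 6 shelves:
  shelf 1: 200 = 200
  shelf 2: 190 = 190
  shelf 3: 180 = 180
  shelf 4: 150 + 60 = 210
  shelf 5: 100 + 90 = 190
  shelf 6: 80 + 50 = 130
No arrangement into 5 shelves stays within capacity, so 6 is optimal.

6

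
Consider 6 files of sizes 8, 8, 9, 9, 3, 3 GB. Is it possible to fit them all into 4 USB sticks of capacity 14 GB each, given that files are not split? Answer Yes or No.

A valid assignment using 4 USB sticks:
  USB stick 1: 9 + 3 = 12
  USB stick 2: 9 + 3 = 12
  USB stick 3: 8 = 8
  USB stick 4: 8 = 8
Every load is within 14 GB, so 4 USB sticks suffice.

Yes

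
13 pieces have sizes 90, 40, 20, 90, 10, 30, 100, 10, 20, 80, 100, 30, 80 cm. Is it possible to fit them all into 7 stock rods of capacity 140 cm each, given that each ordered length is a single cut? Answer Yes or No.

A valid assignment using 6 stock rods:
  stock rod 1: 100 + 40 = 140
  stock rod 2: 100 + 30 + 10 = 140
  stock rod 3: 90 + 30 + 20 = 140
  stock rod 4: 90 + 20 + 10 = 120
  stock rod 5: 80 = 80
  stock rod 6: 80 = 80
That uses only 6 ≤ 7, so 7 stock rods are enough.

Yes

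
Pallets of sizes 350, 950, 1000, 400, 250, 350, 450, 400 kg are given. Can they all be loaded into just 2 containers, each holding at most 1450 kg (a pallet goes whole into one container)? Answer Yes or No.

Total = 4150 kg; ⌈4150/1450⌉ = 3.
At least 3 containers are required, but only 2 are allowed.

No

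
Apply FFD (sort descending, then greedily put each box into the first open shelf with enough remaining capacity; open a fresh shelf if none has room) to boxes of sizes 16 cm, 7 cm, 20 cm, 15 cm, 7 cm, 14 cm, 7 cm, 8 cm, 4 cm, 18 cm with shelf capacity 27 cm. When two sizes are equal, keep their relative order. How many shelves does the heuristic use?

5

Sorted descending: 20, 18, 16, 15, 14, 8, 7, 7, 7, 4.
  20 → shelf 1 (new)  [load 20/27]
  18 → shelf 2 (new)  [load 18/27]
  16 → shelf 3 (new)  [load 16/27]
  15 → shelf 4 (new)  [load 15/27]
  14 → shelf 5 (new)  [load 14/27]
  8 → shelf 2  [load 26/27]
  7 → shelf 1  [load 27/27]
  7 → shelf 3  [load 23/27]
  7 → shelf 4  [load 22/27]
  4 → shelf 3  [load 27/27]
5 shelves opened.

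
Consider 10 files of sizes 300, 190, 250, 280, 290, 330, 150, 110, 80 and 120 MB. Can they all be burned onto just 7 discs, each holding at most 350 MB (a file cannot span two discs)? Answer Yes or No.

A valid assignment using 7 discs:
  disc 1: 330 = 330
  disc 2: 300 = 300
  disc 3: 290 = 290
  disc 4: 280 = 280
  disc 5: 250 + 80 = 330
  disc 6: 190 + 150 = 340
  disc 7: 120 + 110 = 230
Every load is within 350 MB, so 7 discs suffice.

Yes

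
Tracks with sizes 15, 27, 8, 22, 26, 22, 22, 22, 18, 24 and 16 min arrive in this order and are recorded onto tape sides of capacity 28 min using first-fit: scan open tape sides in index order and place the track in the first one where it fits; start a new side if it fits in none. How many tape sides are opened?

10

  15 → side 1 (new)  [load 15/28]
  27 → side 2 (new)  [load 27/28]
  8 → side 1  [load 23/28]
  22 → side 3 (new)  [load 22/28]
  26 → side 4 (new)  [load 26/28]
  22 → side 5 (new)  [load 22/28]
  22 → side 6 (new)  [load 22/28]
  22 → side 7 (new)  [load 22/28]
  18 → side 8 (new)  [load 18/28]
  24 → side 9 (new)  [load 24/28]
  16 → side 10 (new)  [load 16/28]
10 tape sides opened.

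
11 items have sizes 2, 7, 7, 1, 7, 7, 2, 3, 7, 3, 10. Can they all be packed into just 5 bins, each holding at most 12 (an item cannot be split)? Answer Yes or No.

Total = 56; ⌈56/12⌉ = 5.
6 items each exceed half the capacity and cannot share a bin, forcing at least 6 bins.
At least 6 bins are required, but only 5 are allowed.

No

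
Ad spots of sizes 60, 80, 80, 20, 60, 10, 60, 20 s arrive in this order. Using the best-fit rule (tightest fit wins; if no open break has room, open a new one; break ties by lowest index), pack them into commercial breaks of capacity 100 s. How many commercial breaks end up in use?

5

  60 → break 1 (new)  [load 60/100]
  80 → break 2 (new)  [load 80/100]
  80 → break 3 (new)  [load 80/100]
  20 → break 2  [load 100/100]
  60 → break 4 (new)  [load 60/100]
  10 → break 3  [load 90/100]
  60 → break 5 (new)  [load 60/100]
  20 → break 1  [load 80/100]
5 commercial breaks opened.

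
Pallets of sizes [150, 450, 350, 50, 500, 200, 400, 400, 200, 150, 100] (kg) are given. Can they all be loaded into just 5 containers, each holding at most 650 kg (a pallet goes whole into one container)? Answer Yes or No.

Yes

A valid assignment using 5 containers:
  container 1: 500 + 150 = 650
  container 2: 450 + 200 = 650
  container 3: 400 + 200 + 50 = 650
  container 4: 400 + 150 + 100 = 650
  container 5: 350 = 350
Every load is within 650 kg, so 5 containers suffice.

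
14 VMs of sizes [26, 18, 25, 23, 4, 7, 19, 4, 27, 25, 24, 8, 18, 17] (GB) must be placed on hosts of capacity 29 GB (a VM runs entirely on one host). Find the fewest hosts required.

Total = 27 + 26 + 25 + 25 + 24 + 23 + 19 + 18 + 18 + 17 + 8 + 7 + 4 + 4 = 245 GB.
Lower bound: ⌈245/29⌉ = 9 hosts.
Also, 10 VMs each exceed 29/2 GB, and no two of those can share a host, so at least 10 hosts are needed.
A packing using 10 hosts:
  host 1: 27 = 27
  host 2: 26 = 26
  host 3: 25 + 4 = 29
  host 4: 25 + 4 = 29
  host 5: 24 = 24
  host 6: 23 = 23
  host 7: 19 + 8 = 27
  host 8: 18 + 7 = 25
  host 9: 18 = 18
  host 10: 17 = 17
This matches the lower bound, so 10 is optimal.

10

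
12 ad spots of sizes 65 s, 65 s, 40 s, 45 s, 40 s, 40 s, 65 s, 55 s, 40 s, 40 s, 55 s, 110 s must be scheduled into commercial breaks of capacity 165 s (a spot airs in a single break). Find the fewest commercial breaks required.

Total = 110 + 65 + 65 + 65 + 55 + 55 + 45 + 40 + 40 + 40 + 40 + 40 = 660 s.
Lower bound: ⌈660/165⌉ = 4 commercial breaks.
A packing using 5 commercial breaks:
  break 1: 110 + 55 = 165
  break 2: 65 + 65 = 130
  break 3: 65 + 55 + 45 = 165
  break 4: 40 + 40 + 40 + 40 = 160
  break 5: 40 = 40
No arrangement into 4 commercial breaks stays within capacity, so 5 is optimal.

5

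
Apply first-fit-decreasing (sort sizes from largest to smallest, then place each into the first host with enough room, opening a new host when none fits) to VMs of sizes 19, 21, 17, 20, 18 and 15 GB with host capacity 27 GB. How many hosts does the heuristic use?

6

Sorted descending: 21, 20, 19, 18, 17, 15.
  21 → host 1 (new)  [load 21/27]
  20 → host 2 (new)  [load 20/27]
  19 → host 3 (new)  [load 19/27]
  18 → host 4 (new)  [load 18/27]
  17 → host 5 (new)  [load 17/27]
  15 → host 6 (new)  [load 15/27]
6 hosts opened.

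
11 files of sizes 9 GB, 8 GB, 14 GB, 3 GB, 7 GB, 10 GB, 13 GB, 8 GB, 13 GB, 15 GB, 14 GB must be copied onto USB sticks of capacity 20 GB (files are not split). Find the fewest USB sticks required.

7

Total = 15 + 14 + 14 + 13 + 13 + 10 + 9 + 8 + 8 + 7 + 3 = 114 GB.
Lower bound: ⌈114/20⌉ = 6 USB sticks.
A packing using 7 USB sticks:
  USB stick 1: 15 + 3 = 18
  USB stick 2: 14 = 14
  USB stick 3: 14 = 14
  USB stick 4: 13 + 7 = 20
  USB stick 5: 13 = 13
  USB stick 6: 10 + 9 = 19
  USB stick 7: 8 + 8 = 16
No arrangement into 6 USB sticks stays within capacity, so 7 is optimal.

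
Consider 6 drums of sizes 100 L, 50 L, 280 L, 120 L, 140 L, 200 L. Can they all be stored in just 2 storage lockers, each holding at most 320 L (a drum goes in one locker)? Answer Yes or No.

Total = 890 L; ⌈890/320⌉ = 3.
At least 3 storage lockers are required, but only 2 are allowed.

No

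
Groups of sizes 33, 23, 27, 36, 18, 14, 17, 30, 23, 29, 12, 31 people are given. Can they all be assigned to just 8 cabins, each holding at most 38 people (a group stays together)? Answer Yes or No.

No

Total = 293 people; ⌈293/38⌉ = 8.
The bound of 8 does not rule out 8, but exhaustive search shows no assignment into 8 cabins of capacity 38 people exists — the minimum is 9.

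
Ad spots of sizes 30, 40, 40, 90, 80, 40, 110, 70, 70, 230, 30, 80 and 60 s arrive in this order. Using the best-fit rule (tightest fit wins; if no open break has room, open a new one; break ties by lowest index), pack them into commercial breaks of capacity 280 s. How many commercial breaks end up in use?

  30 → break 1 (new)  [load 30/280]
  40 → break 1  [load 70/280]
  40 → break 1  [load 110/280]
  90 → break 1  [load 200/280]
  80 → break 1  [load 280/280]
  40 → break 2 (new)  [load 40/280]
  110 → break 2  [load 150/280]
  70 → break 2  [load 220/280]
  70 → break 3 (new)  [load 70/280]
  230 → break 4 (new)  [load 230/280]
  30 → break 4  [load 260/280]
  80 → break 3  [load 150/280]
  60 → break 2  [load 280/280]
4 commercial breaks opened.

4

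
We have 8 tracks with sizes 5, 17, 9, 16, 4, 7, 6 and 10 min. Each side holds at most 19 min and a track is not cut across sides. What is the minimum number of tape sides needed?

Total = 17 + 16 + 10 + 9 + 7 + 6 + 5 + 4 = 74 min.
Lower bound: ⌈74/19⌉ = 4 tape sides.
A packing using 5 tape sides:
  side 1: 17 = 17
  side 2: 16 = 16
  side 3: 10 + 9 = 19
  side 4: 7 + 6 + 5 = 18
  side 5: 4 = 4
No arrangement into 4 tape sides stays within capacity, so 5 is optimal.

5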